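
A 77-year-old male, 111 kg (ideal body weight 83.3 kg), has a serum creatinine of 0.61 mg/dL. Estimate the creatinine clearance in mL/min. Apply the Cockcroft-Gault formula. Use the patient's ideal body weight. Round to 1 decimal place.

119.5 mL/min

CrCl = (140 − 77) × 83.3 / (72 × 0.61) = 5247.9 / 43.92 ≈ 119.5 mL/min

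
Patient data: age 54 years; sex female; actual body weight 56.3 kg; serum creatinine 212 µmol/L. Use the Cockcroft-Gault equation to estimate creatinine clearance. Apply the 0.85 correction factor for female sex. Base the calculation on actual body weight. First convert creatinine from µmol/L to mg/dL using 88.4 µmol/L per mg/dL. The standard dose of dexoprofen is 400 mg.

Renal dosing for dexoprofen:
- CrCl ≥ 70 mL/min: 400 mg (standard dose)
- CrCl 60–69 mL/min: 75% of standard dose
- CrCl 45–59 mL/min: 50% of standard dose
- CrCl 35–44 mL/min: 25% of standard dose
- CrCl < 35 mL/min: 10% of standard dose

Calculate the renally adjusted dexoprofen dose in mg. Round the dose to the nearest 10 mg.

40 mg

SCr = 212 / 88.4 = 2.398 mg/dL
CrCl = (140 − 54) × 56.3 / (72 × 2.398) × 0.85 = 4841.8 / 172.66 × 0.85 ≈ 23.8 mL/min
CrCl ≈ 24 mL/min → bracket < 35 mL/min.
10% of 400 mg = 40 mg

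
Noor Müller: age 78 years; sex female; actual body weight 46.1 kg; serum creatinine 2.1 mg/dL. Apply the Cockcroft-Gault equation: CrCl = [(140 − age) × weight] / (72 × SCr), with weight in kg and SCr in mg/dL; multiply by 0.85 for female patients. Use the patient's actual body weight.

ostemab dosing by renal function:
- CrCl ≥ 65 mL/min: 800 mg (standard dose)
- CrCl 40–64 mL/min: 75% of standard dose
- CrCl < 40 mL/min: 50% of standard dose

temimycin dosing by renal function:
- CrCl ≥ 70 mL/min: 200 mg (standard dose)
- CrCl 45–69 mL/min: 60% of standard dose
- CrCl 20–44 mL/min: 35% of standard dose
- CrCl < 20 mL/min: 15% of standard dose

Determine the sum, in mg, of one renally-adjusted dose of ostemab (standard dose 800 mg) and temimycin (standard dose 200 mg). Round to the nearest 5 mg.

CrCl = (140 − 78) × 46.1 / (72 × 2.1) × 0.85 = 2858.2 / 151.20 × 0.85 ≈ 16.1 mL/min
CrCl ≈ 16 mL/min.
ostemab: < 40 mL/min → 50% of 800 mg = 400 mg.
temimycin: < 20 mL/min → 15% of 200 mg = 30 mg.
Total = 400 + 30 = 430 mg.

430 mg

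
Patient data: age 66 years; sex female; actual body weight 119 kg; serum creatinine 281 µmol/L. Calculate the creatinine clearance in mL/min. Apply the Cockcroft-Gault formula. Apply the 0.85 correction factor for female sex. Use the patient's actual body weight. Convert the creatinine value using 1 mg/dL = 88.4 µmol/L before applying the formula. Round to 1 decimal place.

32.7 mL/min

SCr = 281 / 88.4 = 3.179 mg/dL
CrCl = (140 − 66) × 119 / (72 × 3.179) × 0.85 = 8806.0 / 228.89 × 0.85 ≈ 32.7 mL/min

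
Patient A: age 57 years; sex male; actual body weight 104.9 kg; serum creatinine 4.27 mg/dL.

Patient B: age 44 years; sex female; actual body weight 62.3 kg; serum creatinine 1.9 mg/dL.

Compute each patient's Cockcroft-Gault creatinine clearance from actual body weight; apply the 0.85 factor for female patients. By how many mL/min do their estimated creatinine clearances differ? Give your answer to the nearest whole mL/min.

9 mL/min

Patient A: CrCl = (140 − 57) × 104.9 / (72 × 4.27) = 8706.7 / 307.44 ≈ 28.3 mL/min
Patient B: CrCl = (140 − 44) × 62.3 / (72 × 1.9) × 0.85 = 5980.8 / 136.80 × 0.85 ≈ 37.2 mL/min
|28.3 − 37.2| = 8.9 mL/min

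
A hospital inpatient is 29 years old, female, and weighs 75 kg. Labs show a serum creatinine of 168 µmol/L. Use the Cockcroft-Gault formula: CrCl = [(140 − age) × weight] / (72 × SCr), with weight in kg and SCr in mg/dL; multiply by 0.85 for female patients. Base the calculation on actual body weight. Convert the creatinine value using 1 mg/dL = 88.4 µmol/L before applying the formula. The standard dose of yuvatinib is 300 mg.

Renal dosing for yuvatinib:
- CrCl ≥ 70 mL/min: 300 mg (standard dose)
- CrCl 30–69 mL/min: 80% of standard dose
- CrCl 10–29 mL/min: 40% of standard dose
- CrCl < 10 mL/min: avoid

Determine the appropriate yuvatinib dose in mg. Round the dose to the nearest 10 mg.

SCr = 168 / 88.4 = 1.9 mg/dL
CrCl = (140 − 29) × 75 / (72 × 1.9) × 0.85 = 8325.0 / 136.80 × 0.85 ≈ 51.7 mL/min
CrCl ≈ 52 mL/min → bracket 30–69 mL/min.
80% of 300 mg = 240 mg

240 mg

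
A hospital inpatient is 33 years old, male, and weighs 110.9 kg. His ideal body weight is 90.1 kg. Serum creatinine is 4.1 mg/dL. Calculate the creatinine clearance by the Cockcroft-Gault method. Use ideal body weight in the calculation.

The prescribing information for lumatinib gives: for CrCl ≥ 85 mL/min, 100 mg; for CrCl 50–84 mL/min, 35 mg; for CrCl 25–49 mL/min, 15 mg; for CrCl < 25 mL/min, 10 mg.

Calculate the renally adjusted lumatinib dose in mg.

CrCl = (140 − 33) × 90.1 / (72 × 4.1) = 9640.7 / 295.20 ≈ 32.7 mL/min
CrCl ≈ 33 mL/min → bracket 25–49 mL/min.
Dose for this bracket: 15 mg.

15 mg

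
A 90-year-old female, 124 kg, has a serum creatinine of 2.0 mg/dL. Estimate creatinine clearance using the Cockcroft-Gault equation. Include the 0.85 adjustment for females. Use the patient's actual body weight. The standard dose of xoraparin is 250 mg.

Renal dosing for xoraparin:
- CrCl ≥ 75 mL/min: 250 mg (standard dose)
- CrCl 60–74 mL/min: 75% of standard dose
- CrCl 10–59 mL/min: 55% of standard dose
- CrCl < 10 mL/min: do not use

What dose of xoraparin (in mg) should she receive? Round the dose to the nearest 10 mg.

140 mg

CrCl = (140 − 90) × 124 / (72 × 2) × 0.85 = 6200.0 / 144.00 × 0.85 ≈ 36.6 mL/min
CrCl ≈ 37 mL/min → bracket 10–59 mL/min.
55% of 250 mg = 137.5 mg → 140 mg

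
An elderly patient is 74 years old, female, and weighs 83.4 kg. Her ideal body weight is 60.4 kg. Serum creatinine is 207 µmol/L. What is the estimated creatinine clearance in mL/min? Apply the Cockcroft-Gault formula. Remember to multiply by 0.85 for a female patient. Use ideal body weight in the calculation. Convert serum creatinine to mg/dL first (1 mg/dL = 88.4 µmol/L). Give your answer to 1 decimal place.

SCr = 207 / 88.4 = 2.342 mg/dL
CrCl = (140 − 74) × 60.4 / (72 × 2.342) × 0.85 = 3986.4 / 168.62 × 0.85 ≈ 20.1 mL/min

20.1 mL/min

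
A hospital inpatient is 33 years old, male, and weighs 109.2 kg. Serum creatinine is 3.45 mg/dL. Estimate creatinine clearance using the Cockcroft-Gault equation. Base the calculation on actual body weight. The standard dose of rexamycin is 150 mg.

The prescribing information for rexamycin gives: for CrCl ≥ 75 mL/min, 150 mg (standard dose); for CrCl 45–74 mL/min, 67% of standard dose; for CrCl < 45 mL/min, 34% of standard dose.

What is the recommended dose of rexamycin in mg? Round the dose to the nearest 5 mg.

100 mg

CrCl = (140 − 33) × 109.2 / (72 × 3.45) = 11684.4 / 248.40 ≈ 47.0 mL/min
CrCl ≈ 47 mL/min → bracket 45–74 mL/min.
67% of 150 mg = 100.5 mg → 100 mg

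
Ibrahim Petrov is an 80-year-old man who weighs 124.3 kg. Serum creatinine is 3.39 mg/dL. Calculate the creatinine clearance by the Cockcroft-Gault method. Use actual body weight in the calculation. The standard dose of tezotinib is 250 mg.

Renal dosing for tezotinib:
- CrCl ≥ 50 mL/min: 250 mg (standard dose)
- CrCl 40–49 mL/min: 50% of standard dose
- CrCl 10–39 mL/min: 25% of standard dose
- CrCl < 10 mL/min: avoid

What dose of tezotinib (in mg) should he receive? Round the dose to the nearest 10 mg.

CrCl = (140 − 80) × 124.3 / (72 × 3.39) = 7458.0 / 244.08 ≈ 30.6 mL/min
CrCl ≈ 31 mL/min → bracket 10–39 mL/min.
25% of 250 mg = 62.5 mg → 60 mg

60 mg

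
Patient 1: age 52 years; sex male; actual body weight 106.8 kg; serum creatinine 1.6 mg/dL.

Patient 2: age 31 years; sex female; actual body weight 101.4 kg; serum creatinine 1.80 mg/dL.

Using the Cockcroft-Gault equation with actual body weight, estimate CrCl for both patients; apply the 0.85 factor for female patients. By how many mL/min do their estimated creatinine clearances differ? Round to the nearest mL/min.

Patient 1: CrCl = (140 − 52) × 106.8 / (72 × 1.6) = 9398.4 / 115.20 ≈ 81.6 mL/min
Patient 2: CrCl = (140 − 31) × 101.4 / (72 × 1.8) × 0.85 = 11052.6 / 129.60 × 0.85 ≈ 72.5 mL/min
|81.6 − 72.5| = 9.1 mL/min

9 mL/min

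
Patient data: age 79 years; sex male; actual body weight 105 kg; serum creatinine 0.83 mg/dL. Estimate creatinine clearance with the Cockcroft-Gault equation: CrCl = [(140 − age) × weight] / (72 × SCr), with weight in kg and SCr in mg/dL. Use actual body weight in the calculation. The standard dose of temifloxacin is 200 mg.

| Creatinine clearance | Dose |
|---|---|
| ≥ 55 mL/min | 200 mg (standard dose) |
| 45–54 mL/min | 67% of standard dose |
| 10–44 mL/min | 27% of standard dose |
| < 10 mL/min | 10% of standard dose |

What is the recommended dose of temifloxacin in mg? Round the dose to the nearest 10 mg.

200 mg

CrCl = (140 − 79) × 105 / (72 × 0.83) = 6405.0 / 59.76 ≈ 107.2 mL/min
CrCl ≈ 107 mL/min → bracket ≥ 55 mL/min.
100% of 200 mg = 200 mg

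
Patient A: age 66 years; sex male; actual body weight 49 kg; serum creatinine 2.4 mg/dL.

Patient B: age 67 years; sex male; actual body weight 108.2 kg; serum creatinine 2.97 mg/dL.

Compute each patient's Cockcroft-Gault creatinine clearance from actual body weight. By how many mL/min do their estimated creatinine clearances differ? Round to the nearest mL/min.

Patient A: CrCl = (140 − 66) × 49 / (72 × 2.4) = 3626.0 / 172.80 ≈ 21.0 mL/min
Patient B: CrCl = (140 − 67) × 108.2 / (72 × 2.97) = 7898.6 / 213.84 ≈ 36.9 mL/min
|21.0 − 36.9| = 15.9 mL/min

16 mL/min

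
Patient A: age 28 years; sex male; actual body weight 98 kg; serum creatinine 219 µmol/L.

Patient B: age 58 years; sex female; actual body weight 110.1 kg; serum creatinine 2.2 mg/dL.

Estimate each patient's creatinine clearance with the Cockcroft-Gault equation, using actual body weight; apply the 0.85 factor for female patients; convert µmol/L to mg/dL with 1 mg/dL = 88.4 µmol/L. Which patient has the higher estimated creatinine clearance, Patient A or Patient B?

Patient A: SCr = 219 / 88.4 = 2.477 mg/dL
Patient A: CrCl = (140 − 28) × 98 / (72 × 2.477) = 10976.0 / 178.34 ≈ 61.5 mL/min
Patient B: CrCl = (140 − 58) × 110.1 / (72 × 2.2) × 0.85 = 9028.2 / 158.40 × 0.85 ≈ 48.4 mL/min
61.5 vs 48.4 mL/min → Patient A is higher.

Patient A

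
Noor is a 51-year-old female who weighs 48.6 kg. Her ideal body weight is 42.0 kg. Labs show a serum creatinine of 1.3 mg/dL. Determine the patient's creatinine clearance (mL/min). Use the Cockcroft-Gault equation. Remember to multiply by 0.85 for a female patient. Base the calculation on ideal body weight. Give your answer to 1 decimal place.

33.9 mL/min

CrCl = (140 − 51) × 42 / (72 × 1.3) × 0.85 = 3738.0 / 93.60 × 0.85 ≈ 33.9 mL/min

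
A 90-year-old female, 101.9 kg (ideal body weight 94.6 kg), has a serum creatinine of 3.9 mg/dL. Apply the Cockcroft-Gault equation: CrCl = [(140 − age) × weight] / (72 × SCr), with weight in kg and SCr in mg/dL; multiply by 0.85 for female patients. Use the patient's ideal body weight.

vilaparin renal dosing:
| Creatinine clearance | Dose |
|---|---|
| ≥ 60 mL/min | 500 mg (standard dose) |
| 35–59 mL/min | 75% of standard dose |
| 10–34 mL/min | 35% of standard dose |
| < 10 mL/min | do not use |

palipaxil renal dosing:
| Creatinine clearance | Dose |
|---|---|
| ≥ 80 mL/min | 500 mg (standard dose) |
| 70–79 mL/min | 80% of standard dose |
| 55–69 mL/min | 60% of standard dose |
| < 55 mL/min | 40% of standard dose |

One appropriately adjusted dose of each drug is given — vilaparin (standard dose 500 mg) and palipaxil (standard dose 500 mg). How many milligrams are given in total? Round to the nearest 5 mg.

375 mg

CrCl = (140 − 90) × 94.6 / (72 × 3.9) × 0.85 = 4730.0 / 280.80 × 0.85 ≈ 14.3 mL/min
CrCl ≈ 14 mL/min.
vilaparin: 10–34 mL/min → 35% of 500 mg = 175 mg.
palipaxil: < 55 mL/min → 40% of 500 mg = 200 mg.
Total = 175 + 200 = 375 mg.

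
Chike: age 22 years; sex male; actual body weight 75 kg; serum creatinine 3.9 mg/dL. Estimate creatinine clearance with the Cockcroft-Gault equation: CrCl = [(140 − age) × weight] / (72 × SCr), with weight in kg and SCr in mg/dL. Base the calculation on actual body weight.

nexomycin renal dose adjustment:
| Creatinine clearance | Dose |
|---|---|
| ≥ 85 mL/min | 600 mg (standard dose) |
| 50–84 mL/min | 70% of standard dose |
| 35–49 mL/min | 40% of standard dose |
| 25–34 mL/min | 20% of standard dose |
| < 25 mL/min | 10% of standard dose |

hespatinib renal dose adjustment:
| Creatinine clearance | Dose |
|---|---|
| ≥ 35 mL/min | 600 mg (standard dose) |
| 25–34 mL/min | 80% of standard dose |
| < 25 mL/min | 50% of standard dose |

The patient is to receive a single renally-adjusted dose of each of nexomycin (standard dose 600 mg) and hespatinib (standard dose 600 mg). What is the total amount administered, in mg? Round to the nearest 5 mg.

600 mg

CrCl = (140 − 22) × 75 / (72 × 3.9) = 8850.0 / 280.80 ≈ 31.5 mL/min
CrCl ≈ 32 mL/min.
nexomycin: 25–34 mL/min → 20% of 600 mg = 120 mg.
hespatinib: 25–34 mL/min → 80% of 600 mg = 480 mg.
Total = 120 + 480 = 600 mg.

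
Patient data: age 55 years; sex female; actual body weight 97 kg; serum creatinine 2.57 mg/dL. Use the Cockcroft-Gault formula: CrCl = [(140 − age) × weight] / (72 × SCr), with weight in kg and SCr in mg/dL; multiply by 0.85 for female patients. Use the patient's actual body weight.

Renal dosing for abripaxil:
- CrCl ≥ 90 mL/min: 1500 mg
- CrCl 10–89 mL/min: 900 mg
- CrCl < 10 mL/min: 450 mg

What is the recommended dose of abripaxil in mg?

CrCl = (140 − 55) × 97 / (72 × 2.57) × 0.85 = 8245.0 / 185.04 × 0.85 ≈ 37.9 mL/min
CrCl ≈ 38 mL/min → bracket 10–89 mL/min.
Dose for this bracket: 900 mg.

900 mg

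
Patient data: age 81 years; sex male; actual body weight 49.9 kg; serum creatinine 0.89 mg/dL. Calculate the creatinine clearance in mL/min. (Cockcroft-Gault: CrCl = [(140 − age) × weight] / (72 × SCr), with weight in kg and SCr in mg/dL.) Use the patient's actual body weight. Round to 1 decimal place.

CrCl = (140 − 81) × 49.9 / (72 × 0.89) = 2944.1 / 64.08 ≈ 45.9 mL/min

45.9 mL/min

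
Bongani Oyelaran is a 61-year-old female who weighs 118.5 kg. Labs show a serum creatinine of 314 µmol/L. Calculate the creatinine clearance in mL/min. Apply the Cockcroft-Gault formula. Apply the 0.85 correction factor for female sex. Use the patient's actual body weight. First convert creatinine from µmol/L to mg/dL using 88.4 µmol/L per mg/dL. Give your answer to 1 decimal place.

SCr = 314 / 88.4 = 3.552 mg/dL
CrCl = (140 − 61) × 118.5 / (72 × 3.552) × 0.85 = 9361.5 / 255.74 × 0.85 ≈ 31.1 mL/min

31.1 mL/min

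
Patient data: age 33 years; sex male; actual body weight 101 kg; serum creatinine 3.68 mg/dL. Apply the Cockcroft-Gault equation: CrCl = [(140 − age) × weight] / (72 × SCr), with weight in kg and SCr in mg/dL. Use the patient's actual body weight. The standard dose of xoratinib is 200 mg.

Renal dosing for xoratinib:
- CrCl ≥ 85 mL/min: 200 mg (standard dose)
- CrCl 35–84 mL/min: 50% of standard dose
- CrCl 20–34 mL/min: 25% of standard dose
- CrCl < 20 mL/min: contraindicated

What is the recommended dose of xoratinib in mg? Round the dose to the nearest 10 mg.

100 mg

CrCl = (140 − 33) × 101 / (72 × 3.68) = 10807.0 / 264.96 ≈ 40.8 mL/min
CrCl ≈ 41 mL/min → bracket 35–84 mL/min.
50% of 200 mg = 100 mg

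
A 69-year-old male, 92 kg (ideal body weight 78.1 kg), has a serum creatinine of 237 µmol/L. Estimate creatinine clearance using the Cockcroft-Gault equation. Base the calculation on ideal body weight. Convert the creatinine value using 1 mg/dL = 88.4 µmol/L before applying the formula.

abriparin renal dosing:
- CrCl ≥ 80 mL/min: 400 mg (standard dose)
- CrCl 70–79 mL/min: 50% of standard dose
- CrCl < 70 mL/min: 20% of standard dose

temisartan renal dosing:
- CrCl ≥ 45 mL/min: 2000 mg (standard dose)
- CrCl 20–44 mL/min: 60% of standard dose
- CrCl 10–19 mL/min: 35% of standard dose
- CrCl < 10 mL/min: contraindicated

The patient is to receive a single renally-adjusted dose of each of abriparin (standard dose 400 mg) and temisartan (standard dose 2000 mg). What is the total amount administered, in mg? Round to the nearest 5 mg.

1280 mg

SCr = 237 / 88.4 = 2.681 mg/dL
CrCl = (140 − 69) × 78.1 / (72 × 2.681) = 5545.1 / 193.03 ≈ 28.7 mL/min
CrCl ≈ 29 mL/min.
abriparin: < 70 mL/min → 20% of 400 mg = 80 mg.
temisartan: 20–44 mL/min → 60% of 2000 mg = 1200 mg.
Total = 80 + 1200 = 1280 mg.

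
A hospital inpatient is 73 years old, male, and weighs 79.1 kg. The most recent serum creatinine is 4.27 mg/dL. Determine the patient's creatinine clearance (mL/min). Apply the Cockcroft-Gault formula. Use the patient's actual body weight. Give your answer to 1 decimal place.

CrCl = (140 − 73) × 79.1 / (72 × 4.27) = 5299.7 / 307.44 ≈ 17.2 mL/min

17.2 mL/min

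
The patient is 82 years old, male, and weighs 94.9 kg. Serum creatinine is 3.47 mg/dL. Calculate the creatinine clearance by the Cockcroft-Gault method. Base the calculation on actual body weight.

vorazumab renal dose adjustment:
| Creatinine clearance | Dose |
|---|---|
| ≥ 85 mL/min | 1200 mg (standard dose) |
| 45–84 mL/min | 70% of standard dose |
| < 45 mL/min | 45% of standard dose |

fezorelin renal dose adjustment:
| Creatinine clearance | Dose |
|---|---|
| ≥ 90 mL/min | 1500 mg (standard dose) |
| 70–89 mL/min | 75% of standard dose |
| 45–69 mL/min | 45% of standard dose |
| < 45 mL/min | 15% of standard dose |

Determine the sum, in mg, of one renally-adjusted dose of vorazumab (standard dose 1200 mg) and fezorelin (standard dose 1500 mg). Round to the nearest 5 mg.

CrCl = (140 − 82) × 94.9 / (72 × 3.47) = 5504.2 / 249.84 ≈ 22.0 mL/min
CrCl ≈ 22 mL/min.
vorazumab: < 45 mL/min → 45% of 1200 mg = 540 mg.
fezorelin: < 45 mL/min → 15% of 1500 mg = 225 mg.
Total = 540 + 225 = 765 mg.

765 mg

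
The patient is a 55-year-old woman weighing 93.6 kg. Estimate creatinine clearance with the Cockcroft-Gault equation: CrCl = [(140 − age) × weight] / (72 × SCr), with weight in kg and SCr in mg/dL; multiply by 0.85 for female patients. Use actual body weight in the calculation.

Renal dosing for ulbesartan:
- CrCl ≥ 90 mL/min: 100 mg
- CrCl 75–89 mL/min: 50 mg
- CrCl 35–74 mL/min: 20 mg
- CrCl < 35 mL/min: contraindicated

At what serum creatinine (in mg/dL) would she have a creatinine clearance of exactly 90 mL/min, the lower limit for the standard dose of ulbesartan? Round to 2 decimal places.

1.04 mg/dL

Standard dose requires CrCl ≥ 90 mL/min.
Set (140 − 55) × 93.6 × 0.85 / (72 × SCr) = 90
SCr = (140 − 55) × 93.6 × 0.85 / (72 × 90) = 1.044 mg/dL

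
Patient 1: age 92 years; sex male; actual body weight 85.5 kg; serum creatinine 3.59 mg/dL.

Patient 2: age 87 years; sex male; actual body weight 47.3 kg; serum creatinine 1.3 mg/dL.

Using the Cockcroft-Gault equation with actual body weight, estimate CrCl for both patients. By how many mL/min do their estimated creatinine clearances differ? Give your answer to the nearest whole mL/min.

Patient 1: CrCl = (140 − 92) × 85.5 / (72 × 3.59) = 4104.0 / 258.48 ≈ 15.9 mL/min
Patient 2: CrCl = (140 − 87) × 47.3 / (72 × 1.3) = 2506.9 / 93.60 ≈ 26.8 mL/min
|15.9 − 26.8| = 10.9 mL/min

11 mL/min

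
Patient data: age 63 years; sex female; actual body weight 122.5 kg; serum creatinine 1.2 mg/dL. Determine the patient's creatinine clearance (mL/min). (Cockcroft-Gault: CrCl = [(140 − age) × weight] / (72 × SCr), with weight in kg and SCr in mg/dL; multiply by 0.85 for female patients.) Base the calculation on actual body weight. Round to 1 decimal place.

92.8 mL/min

CrCl = (140 − 63) × 122.5 / (72 × 1.2) × 0.85 = 9432.5 / 86.40 × 0.85 ≈ 92.8 mL/min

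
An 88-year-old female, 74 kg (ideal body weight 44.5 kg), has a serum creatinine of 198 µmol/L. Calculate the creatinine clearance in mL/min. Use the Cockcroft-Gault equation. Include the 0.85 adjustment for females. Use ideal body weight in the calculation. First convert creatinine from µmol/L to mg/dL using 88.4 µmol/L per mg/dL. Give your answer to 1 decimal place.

SCr = 198 / 88.4 = 2.24 mg/dL
CrCl = (140 − 88) × 44.5 / (72 × 2.24) × 0.85 = 2314.0 / 161.28 × 0.85 ≈ 12.2 mL/min

12.2 mL/min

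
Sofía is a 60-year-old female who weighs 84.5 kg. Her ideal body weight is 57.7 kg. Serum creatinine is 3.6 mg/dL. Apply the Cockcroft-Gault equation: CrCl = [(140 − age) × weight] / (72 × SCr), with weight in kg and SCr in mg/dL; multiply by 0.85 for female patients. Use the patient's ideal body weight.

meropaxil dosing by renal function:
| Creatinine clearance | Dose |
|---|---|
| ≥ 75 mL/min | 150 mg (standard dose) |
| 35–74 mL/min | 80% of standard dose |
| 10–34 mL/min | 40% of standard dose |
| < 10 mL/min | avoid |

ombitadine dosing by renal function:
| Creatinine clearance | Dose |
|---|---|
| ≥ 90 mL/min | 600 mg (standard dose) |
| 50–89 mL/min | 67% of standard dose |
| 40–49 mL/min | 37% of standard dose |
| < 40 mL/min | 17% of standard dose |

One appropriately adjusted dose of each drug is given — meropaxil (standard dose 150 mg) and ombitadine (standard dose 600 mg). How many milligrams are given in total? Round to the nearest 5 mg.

CrCl = (140 − 60) × 57.7 / (72 × 3.6) × 0.85 = 4616.0 / 259.20 × 0.85 ≈ 15.1 mL/min
CrCl ≈ 15 mL/min.
meropaxil: 10–34 mL/min → 40% of 150 mg = 60 mg.
ombitadine: < 40 mL/min → 17% of 600 mg = 102 mg.
Total = 60 + 102 = 162 mg.

160 mg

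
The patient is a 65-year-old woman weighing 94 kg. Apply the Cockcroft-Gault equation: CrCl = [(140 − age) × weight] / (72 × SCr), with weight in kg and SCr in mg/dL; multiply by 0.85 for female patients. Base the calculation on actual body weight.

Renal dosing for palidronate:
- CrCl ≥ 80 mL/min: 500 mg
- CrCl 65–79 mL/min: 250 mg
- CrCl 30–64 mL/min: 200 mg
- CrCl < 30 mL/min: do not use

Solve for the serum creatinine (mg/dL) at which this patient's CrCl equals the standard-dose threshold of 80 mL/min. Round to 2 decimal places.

1.04 mg/dL

Standard dose requires CrCl ≥ 80 mL/min.
Set (140 − 65) × 94 × 0.85 / (72 × SCr) = 80
SCr = (140 − 65) × 94 × 0.85 / (72 × 80) = 1.040 mg/dL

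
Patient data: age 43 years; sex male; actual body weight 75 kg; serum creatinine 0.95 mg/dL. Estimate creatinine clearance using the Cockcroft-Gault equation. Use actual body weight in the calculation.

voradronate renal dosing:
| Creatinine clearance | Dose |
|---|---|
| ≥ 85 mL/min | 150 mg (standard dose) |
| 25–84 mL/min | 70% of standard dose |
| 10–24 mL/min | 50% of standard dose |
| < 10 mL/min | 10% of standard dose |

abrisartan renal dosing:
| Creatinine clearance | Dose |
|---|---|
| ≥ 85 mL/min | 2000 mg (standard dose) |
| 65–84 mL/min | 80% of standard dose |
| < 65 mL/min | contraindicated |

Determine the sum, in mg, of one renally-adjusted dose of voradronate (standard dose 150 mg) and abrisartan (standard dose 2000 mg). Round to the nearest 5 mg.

2150 mg

CrCl = (140 − 43) × 75 / (72 × 0.95) = 7275.0 / 68.40 ≈ 106.4 mL/min
CrCl ≈ 106 mL/min.
voradronate: ≥ 85 mL/min → 100% of 150 mg = 150 mg.
abrisartan: ≥ 85 mL/min → 100% of 2000 mg = 2000 mg.
Total = 150 + 2000 = 2150 mg.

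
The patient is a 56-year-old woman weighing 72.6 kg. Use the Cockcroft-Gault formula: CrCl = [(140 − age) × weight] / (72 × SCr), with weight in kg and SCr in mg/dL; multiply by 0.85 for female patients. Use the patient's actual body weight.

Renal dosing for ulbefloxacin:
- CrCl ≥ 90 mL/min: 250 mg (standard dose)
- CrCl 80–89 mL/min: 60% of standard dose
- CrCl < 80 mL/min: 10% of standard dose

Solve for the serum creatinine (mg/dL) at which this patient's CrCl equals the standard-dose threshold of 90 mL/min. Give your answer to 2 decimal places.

0.80 mg/dL

Standard dose requires CrCl ≥ 90 mL/min.
Set (140 − 56) × 72.6 × 0.85 / (72 × SCr) = 90
SCr = (140 − 56) × 72.6 × 0.85 / (72 × 90) = 0.800 mg/dL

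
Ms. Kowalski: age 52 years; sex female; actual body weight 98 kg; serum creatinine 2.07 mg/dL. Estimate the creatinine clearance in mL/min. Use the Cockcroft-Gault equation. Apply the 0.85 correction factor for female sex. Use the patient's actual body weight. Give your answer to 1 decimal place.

49.2 mL/min

CrCl = (140 − 52) × 98 / (72 × 2.07) × 0.85 = 8624.0 / 149.04 × 0.85 ≈ 49.2 mL/min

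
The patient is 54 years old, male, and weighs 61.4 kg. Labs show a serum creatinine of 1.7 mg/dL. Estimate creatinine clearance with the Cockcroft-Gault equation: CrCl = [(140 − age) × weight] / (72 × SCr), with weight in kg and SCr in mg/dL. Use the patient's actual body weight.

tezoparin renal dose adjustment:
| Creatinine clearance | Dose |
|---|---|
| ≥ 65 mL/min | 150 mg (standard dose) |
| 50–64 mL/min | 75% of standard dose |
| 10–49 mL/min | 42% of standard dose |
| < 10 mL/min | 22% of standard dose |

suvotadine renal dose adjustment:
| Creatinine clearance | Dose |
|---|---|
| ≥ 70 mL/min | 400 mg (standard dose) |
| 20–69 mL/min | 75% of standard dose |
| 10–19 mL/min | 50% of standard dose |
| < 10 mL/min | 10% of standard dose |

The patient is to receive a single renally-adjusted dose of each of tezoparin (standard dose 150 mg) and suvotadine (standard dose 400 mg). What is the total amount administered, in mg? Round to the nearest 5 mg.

CrCl = (140 − 54) × 61.4 / (72 × 1.7) = 5280.4 / 122.40 ≈ 43.1 mL/min
CrCl ≈ 43 mL/min.
tezoparin: 10–49 mL/min → 42% of 150 mg = 63 mg.
suvotadine: 20–69 mL/min → 75% of 400 mg = 300 mg.
Total = 63 + 300 = 363 mg.

365 mg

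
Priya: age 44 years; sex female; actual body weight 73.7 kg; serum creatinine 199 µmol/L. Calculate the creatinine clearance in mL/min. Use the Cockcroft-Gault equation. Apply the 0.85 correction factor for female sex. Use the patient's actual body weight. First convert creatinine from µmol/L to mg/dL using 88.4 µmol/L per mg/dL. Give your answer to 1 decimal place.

37.1 mL/min

SCr = 199 / 88.4 = 2.251 mg/dL
CrCl = (140 − 44) × 73.7 / (72 × 2.251) × 0.85 = 7075.2 / 162.07 × 0.85 ≈ 37.1 mL/min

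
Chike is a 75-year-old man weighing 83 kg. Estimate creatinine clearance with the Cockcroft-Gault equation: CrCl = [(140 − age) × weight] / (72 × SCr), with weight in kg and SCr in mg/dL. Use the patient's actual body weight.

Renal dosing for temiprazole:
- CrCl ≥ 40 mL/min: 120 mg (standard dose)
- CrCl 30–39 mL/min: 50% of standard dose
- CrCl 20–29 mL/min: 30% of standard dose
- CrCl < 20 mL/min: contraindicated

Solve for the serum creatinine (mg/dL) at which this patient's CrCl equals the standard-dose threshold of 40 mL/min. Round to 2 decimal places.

Standard dose requires CrCl ≥ 40 mL/min.
Set (140 − 75) × 83 / (72 × SCr) = 40
SCr = (140 − 75) × 83 / (72 × 40) = 1.873 mg/dL

1.87 mg/dL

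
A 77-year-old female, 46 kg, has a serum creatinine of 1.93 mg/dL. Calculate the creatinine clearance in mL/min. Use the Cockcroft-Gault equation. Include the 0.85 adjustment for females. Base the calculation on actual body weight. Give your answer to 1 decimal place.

17.7 mL/min

CrCl = (140 − 77) × 46 / (72 × 1.93) × 0.85 = 2898.0 / 138.96 × 0.85 ≈ 17.7 mL/min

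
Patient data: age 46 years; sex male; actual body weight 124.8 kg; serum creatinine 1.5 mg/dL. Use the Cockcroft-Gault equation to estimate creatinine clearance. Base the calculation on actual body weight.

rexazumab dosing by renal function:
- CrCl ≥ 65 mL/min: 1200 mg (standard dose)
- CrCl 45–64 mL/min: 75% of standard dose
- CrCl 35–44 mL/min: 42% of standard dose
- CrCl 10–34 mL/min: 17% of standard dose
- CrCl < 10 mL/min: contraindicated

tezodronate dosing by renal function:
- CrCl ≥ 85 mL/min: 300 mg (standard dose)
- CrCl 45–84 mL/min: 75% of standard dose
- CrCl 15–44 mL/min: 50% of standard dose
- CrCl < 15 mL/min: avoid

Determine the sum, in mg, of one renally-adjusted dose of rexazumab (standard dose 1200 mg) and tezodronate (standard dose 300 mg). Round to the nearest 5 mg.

CrCl = (140 − 46) × 124.8 / (72 × 1.5) = 11731.2 / 108.00 ≈ 108.6 mL/min
CrCl ≈ 109 mL/min.
rexazumab: ≥ 65 mL/min → 100% of 1200 mg = 1200 mg.
tezodronate: ≥ 85 mL/min → 100% of 300 mg = 300 mg.
Total = 1200 + 300 = 1500 mg.

1500 mg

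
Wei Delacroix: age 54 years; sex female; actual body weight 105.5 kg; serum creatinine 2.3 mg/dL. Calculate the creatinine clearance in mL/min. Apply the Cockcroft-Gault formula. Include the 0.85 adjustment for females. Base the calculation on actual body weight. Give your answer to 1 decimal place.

CrCl = (140 − 54) × 105.5 / (72 × 2.3) × 0.85 = 9073.0 / 165.60 × 0.85 ≈ 46.6 mL/min

46.6 mL/min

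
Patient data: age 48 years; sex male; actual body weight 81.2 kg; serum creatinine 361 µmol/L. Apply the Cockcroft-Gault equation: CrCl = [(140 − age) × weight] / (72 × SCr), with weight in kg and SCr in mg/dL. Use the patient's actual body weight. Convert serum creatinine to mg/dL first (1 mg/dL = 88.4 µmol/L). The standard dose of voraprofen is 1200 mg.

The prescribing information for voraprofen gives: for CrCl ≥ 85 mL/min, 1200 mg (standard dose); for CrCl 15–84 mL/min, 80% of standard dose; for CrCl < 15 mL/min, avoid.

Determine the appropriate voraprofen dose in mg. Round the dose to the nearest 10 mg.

SCr = 361 / 88.4 = 4.084 mg/dL
CrCl = (140 − 48) × 81.2 / (72 × 4.084) = 7470.4 / 294.05 ≈ 25.4 mL/min
CrCl ≈ 25 mL/min → bracket 15–84 mL/min.
80% of 1200 mg = 960 mg

960 mg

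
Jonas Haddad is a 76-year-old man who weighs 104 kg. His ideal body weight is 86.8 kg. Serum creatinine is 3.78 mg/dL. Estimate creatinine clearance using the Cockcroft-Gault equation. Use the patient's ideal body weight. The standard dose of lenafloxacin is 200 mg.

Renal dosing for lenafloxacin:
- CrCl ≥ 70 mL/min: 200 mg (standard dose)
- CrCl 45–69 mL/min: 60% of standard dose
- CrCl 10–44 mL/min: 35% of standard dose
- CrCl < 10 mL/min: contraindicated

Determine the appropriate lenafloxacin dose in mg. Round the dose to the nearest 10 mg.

70 mg

CrCl = (140 − 76) × 86.8 / (72 × 3.78) = 5555.2 / 272.16 ≈ 20.4 mL/min
CrCl ≈ 20 mL/min → bracket 10–44 mL/min.
35% of 200 mg = 70 mg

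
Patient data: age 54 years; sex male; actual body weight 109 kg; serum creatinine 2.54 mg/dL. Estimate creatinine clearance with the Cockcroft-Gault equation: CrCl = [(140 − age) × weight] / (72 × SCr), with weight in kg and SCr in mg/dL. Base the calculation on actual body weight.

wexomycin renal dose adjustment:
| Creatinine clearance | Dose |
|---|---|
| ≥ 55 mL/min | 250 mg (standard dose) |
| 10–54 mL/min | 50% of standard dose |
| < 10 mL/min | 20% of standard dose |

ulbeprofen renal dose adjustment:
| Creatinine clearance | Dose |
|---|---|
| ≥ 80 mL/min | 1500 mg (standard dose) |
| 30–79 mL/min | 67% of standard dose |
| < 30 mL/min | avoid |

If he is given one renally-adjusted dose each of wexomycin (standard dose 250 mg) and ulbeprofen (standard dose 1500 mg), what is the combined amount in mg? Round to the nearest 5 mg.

1130 mg

CrCl = (140 − 54) × 109 / (72 × 2.54) = 9374.0 / 182.88 ≈ 51.3 mL/min
CrCl ≈ 51 mL/min.
wexomycin: 10–54 mL/min → 50% of 250 mg = 125 mg.
ulbeprofen: 30–79 mL/min → 67% of 1500 mg = 1005 mg.
Total = 125 + 1005 = 1130 mg.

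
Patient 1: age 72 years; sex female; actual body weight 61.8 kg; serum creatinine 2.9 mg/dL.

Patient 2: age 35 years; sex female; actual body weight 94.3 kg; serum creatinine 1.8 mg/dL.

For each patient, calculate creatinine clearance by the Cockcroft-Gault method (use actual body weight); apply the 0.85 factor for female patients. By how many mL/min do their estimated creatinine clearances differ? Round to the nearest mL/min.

48 mL/min

Patient 1: CrCl = (140 − 72) × 61.8 / (72 × 2.9) × 0.85 = 4202.4 / 208.80 × 0.85 ≈ 17.1 mL/min
Patient 2: CrCl = (140 − 35) × 94.3 / (72 × 1.8) × 0.85 = 9901.5 / 129.60 × 0.85 ≈ 64.9 mL/min
|17.1 − 64.9| = 47.8 mL/min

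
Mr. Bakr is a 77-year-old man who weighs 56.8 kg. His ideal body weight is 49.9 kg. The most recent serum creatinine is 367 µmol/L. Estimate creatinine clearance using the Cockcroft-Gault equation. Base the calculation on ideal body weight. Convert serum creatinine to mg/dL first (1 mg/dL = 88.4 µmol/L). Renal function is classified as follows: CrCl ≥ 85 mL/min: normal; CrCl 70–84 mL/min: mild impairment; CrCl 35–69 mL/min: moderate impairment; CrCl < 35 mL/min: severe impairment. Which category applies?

severe impairment

SCr = 367 / 88.4 = 4.152 mg/dL
CrCl = (140 − 77) × 49.9 / (72 × 4.152) = 3143.7 / 298.94 ≈ 10.5 mL/min
11 mL/min falls in the 'severe impairment' range.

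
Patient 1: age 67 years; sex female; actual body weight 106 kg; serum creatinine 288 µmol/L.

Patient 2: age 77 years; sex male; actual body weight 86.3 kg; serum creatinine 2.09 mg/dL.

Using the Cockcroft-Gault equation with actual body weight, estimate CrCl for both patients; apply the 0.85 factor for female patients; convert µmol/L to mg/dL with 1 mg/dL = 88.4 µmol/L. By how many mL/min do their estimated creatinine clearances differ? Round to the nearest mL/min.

8 mL/min

Patient 1: SCr = 288 / 88.4 = 3.258 mg/dL
Patient 1: CrCl = (140 − 67) × 106 / (72 × 3.258) × 0.85 = 7738.0 / 234.58 × 0.85 ≈ 28.0 mL/min
Patient 2: CrCl = (140 − 77) × 86.3 / (72 × 2.09) = 5436.9 / 150.48 ≈ 36.1 mL/min
|28.0 − 36.1| = 8.1 mL/min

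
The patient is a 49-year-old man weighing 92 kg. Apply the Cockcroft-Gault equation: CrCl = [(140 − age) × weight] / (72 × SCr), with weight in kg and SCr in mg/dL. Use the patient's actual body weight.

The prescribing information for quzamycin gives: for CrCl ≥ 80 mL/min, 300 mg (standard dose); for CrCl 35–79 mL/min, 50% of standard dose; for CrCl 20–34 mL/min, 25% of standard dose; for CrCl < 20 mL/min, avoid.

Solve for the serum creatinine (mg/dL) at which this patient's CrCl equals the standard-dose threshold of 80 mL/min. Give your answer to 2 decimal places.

Standard dose requires CrCl ≥ 80 mL/min.
Set (140 − 49) × 92 / (72 × SCr) = 80
SCr = (140 − 49) × 92 / (72 × 80) = 1.453 mg/dL

1.45 mg/dL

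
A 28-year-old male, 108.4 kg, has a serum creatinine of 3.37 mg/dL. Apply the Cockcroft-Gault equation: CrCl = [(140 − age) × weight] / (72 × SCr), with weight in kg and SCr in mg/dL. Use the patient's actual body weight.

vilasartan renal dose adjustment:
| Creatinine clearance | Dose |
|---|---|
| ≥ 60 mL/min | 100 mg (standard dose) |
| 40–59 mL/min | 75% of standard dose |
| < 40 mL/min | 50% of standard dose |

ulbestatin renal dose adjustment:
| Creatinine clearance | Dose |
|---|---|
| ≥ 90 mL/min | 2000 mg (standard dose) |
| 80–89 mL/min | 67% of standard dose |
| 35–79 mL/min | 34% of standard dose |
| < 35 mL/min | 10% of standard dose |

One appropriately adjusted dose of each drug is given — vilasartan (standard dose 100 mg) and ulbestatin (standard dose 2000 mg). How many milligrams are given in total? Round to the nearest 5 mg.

CrCl = (140 − 28) × 108.4 / (72 × 3.37) = 12140.8 / 242.64 ≈ 50.0 mL/min
CrCl ≈ 50 mL/min.
vilasartan: 40–59 mL/min → 75% of 100 mg = 75 mg.
ulbestatin: 35–79 mL/min → 34% of 2000 mg = 680 mg.
Total = 75 + 680 = 755 mg.

755 mg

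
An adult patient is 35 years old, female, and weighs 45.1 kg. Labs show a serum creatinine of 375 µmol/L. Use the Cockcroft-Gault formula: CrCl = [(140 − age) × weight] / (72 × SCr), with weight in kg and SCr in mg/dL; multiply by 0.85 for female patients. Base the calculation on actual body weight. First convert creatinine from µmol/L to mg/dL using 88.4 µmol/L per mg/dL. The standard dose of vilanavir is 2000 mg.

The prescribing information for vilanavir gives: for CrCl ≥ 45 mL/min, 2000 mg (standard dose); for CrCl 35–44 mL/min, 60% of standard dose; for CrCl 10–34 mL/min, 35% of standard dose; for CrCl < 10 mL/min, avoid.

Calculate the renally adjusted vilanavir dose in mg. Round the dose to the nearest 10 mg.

700 mg

SCr = 375 / 88.4 = 4.242 mg/dL
CrCl = (140 − 35) × 45.1 / (72 × 4.242) × 0.85 = 4735.5 / 305.42 × 0.85 ≈ 13.2 mL/min
CrCl ≈ 13 mL/min → bracket 10–34 mL/min.
35% of 2000 mg = 700 mg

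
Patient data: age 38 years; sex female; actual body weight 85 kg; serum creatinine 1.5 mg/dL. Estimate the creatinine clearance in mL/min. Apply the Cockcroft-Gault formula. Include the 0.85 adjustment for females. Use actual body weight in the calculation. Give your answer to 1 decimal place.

CrCl = (140 − 38) × 85 / (72 × 1.5) × 0.85 = 8670.0 / 108.00 × 0.85 ≈ 68.2 mL/min

68.2 mL/min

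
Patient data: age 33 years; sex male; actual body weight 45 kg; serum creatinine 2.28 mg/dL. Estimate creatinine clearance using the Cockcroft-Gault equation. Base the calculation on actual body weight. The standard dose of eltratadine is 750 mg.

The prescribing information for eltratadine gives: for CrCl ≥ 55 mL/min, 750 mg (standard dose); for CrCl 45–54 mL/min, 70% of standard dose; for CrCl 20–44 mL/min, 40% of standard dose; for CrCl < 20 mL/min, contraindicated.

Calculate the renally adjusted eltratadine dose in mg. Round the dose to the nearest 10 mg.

CrCl = (140 − 33) × 45 / (72 × 2.28) = 4815.0 / 164.16 ≈ 29.3 mL/min
CrCl ≈ 29 mL/min → bracket 20–44 mL/min.
40% of 750 mg = 300 mg

300 mg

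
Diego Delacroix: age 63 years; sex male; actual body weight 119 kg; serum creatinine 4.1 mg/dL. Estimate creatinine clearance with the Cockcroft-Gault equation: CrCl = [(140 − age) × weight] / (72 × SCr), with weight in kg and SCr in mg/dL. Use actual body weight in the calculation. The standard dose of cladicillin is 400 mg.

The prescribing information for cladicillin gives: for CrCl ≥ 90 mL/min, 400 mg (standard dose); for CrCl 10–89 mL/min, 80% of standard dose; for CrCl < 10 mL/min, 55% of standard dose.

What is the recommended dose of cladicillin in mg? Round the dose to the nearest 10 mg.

CrCl = (140 − 63) × 119 / (72 × 4.1) = 9163.0 / 295.20 ≈ 31.0 mL/min
CrCl ≈ 31 mL/min → bracket 10–89 mL/min.
80% of 400 mg = 320 mg

320 mg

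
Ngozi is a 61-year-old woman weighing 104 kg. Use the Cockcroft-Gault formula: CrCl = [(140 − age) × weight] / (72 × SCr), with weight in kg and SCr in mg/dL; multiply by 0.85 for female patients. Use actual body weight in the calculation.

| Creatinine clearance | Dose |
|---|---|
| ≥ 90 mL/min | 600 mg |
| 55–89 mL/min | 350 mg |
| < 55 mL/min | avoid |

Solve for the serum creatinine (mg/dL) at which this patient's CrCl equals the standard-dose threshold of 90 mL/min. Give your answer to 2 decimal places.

1.08 mg/dL

Standard dose requires CrCl ≥ 90 mL/min.
Set (140 − 61) × 104 × 0.85 / (72 × SCr) = 90
SCr = (140 − 61) × 104 × 0.85 / (72 × 90) = 1.078 mg/dL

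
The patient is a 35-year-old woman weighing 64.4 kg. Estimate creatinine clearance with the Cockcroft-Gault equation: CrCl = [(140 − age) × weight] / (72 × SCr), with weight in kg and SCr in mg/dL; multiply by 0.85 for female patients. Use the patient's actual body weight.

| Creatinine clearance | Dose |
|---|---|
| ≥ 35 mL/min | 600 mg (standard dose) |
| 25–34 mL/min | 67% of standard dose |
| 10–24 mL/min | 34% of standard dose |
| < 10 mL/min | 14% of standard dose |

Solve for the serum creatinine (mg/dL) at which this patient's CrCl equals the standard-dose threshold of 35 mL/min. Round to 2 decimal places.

2.28 mg/dL

Standard dose requires CrCl ≥ 35 mL/min.
Set (140 − 35) × 64.4 × 0.85 / (72 × SCr) = 35
SCr = (140 − 35) × 64.4 × 0.85 / (72 × 35) = 2.281 mg/dL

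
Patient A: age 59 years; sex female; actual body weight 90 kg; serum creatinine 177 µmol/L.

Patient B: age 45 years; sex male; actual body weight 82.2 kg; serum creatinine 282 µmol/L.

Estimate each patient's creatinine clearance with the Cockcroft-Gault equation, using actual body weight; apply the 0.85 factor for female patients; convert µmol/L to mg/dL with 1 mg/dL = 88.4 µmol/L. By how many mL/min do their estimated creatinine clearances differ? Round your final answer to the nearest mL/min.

9 mL/min

Patient A: SCr = 177 / 88.4 = 2.002 mg/dL
Patient A: CrCl = (140 − 59) × 90 / (72 × 2.002) × 0.85 = 7290.0 / 144.14 × 0.85 ≈ 43.0 mL/min
Patient B: SCr = 282 / 88.4 = 3.19 mg/dL
Patient B: CrCl = (140 − 45) × 82.2 / (72 × 3.19) = 7809.0 / 229.68 ≈ 34.0 mL/min
|43.0 − 34.0| = 9.0 mL/min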